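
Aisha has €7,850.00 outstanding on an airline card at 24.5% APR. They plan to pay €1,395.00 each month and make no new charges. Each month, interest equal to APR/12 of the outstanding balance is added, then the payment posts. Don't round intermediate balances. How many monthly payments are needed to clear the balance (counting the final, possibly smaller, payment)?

Monthly rate r = 24.5%/12 = 2.04167% = 0.0204167.
Recurrence: B ← B·(1+r) − €1,395.00.
Month 1: interest €160.27; balance after payment €6,615.27.
Month 2: interest €135.06; balance after payment €5,355.33.
Closed form: n = −ln(1 − rB₀/P)/ln(1+r) = −ln(0.88511)/ln(1.02042) ≈ 6.038, so the balance reaches zero during payment 7.

7 payments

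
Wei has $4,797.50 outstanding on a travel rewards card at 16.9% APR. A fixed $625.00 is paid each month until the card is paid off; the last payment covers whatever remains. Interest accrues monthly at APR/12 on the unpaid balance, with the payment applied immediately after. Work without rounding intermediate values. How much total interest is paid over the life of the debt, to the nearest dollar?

Monthly rate r = 16.9%/12 = 1.40833% = 0.0140833.
Payoff takes n = ⌈−ln(1 − rB₀/P)/ln(1+r)⌉ = ⌈8.181⌉ = 9 payments; the last is $113.48.
Total paid = 8·$625.00 + $113.48 = $5,113.48.
Total interest = total paid − principal = $5,113.48 − $4,797.50 = $315.98.

$316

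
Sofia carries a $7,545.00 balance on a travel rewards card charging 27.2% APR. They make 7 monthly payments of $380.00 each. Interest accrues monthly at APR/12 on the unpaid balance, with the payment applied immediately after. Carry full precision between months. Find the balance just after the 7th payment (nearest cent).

Monthly rate r = 27.2%/12 = 2.26667% = 0.0226667.
Each month: B ← B·(1+r) − $380.00.
Month 1: interest $171.02; balance after payment $7,336.02.
Month 2: interest $166.28; balance after payment $7,122.30.
Month 3: interest $161.44; balance after payment $6,903.74.
Month 4: interest $156.48; balance after payment $6,680.23.
Month 5: interest $151.42; balance after payment $6,451.65.
Month 6: interest $146.24; balance after payment $6,217.88.
Month 7: interest $140.94; balance after payment $5,978.82.

$5,978.82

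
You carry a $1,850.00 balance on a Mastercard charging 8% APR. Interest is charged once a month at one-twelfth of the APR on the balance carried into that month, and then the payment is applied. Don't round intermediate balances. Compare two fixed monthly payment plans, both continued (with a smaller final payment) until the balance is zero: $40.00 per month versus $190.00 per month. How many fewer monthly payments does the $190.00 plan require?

45 fewer payments

Monthly rate r = 8%/12 = 0.666667% = 0.00666667.
At $40.00/mo: n = ⌈−ln(1 − rB₀/P)/ln(1+r)⌉ = 56 payments (last $19.30); total interest = total paid − $1,850.00 = $369.30.
At $190.00/mo: 11 payments (last $19.20); total interest $69.20.
Payments saved = 56 − 11 = 45.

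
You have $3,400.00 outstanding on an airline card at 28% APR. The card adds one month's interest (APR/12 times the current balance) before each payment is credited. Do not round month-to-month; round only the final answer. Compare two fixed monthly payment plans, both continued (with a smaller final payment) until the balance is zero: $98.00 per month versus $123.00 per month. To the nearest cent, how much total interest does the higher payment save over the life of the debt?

$1,522.95

Monthly rate r = 28%/12 = 2.33333% = 0.0233333.
At $98.00/mo: n = ⌈−ln(1 − rB₀/P)/ln(1+r)⌉ = 72 payments (last $87.61); total interest = total paid − $3,400.00 = $3,645.61.
At $123.00/mo: 45 payments (last $110.66); total interest $2,122.66.
Interest saved = $3,645.61 − $2,122.66 = $1,522.95.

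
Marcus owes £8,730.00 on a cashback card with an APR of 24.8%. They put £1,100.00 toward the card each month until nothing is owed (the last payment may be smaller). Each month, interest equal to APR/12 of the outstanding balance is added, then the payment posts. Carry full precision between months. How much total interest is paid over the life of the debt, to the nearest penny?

Monthly rate r = 24.8%/12 = 2.06667% = 0.0206667.
Payoff takes n = ⌈−ln(1 − rB₀/P)/ln(1+r)⌉ = ⌈8.758⌉ = 9 payments; the last is £835.58.
Total paid = 8·£1,100.00 + £835.58 = £9,635.58.
Total interest = total paid − principal = £9,635.58 − £8,730.00 = £905.58.

£905.58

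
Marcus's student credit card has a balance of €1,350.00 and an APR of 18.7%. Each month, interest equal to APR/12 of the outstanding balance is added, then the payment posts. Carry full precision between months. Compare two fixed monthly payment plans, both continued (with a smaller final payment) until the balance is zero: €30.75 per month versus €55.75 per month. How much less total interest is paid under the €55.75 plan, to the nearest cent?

€583.64

Monthly rate r = 18.7%/12 = 1.55833% = 0.0155833.
At €30.75/mo: n = ⌈−ln(1 − rB₀/P)/ln(1+r)⌉ = 75 payments (last €16.37); total interest = total paid − €1,350.00 = €941.87.
At €55.75/mo: 31 payments (last €35.73); total interest €358.23.
Interest saved = €941.87 − €358.23 = €583.64.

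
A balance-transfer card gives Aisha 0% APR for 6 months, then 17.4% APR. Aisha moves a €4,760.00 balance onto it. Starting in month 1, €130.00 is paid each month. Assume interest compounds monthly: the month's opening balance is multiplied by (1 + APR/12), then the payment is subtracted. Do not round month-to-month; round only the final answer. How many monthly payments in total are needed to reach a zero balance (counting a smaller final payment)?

47 months

Promo months 1–6 at r₀ = 0%/12 = 0; months 7+ at r₁ = 17.4%/12 = 0.0145.
After month 6 (no interest yet): B = €4,760.00 − 6·€130.00 = €3,980.00.
Then at r₁ with €130.00/mo: n₂ = −ln(1 − r₁·B/P)/ln(1+r₁) ≈ 40.77 → 41 more payments.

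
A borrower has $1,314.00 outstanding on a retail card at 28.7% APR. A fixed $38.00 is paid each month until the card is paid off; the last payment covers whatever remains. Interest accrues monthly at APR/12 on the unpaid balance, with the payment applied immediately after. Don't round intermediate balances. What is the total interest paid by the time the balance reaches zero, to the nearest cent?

Monthly rate r = 28.7%/12 = 2.39167% = 0.0239167.
Payoff takes n = ⌈−ln(1 − rB₀/P)/ln(1+r)⌉ = ⌈74.234⌉ = 75 payments; the last is $8.99.
Total paid = 74·$38.00 + $8.99 = $2,820.99.
Total interest = total paid − principal = $2,820.99 − $1,314.00 = $1,506.99.

$1,506.99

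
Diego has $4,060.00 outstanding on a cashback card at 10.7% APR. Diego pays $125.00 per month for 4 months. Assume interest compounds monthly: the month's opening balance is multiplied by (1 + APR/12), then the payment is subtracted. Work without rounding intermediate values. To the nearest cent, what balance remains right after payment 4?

Monthly rate r = 10.7%/12 = 0.891667% = 0.00891667.
Each month: B ← B·(1+r) − $125.00.
Month 1: interest $36.20; balance after payment $3,971.20.
Month 2: interest $35.41; balance after payment $3,881.61.
Month 3: interest $34.61; balance after payment $3,791.22.
Month 4: interest $33.81; balance after payment $3,700.03.

$3,700.03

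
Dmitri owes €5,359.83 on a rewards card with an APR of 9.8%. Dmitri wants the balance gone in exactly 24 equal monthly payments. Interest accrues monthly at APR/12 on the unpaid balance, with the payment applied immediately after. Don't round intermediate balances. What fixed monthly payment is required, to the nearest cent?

€246.83

Monthly rate r = 9.8%/12 = 0.816667% = 0.00816667.
Level-payment amortization: P = B₀·r / (1 − (1+r)^(−n)) = 5359.83·0.00816667 / (1 − 1.00817^(−24)).
Denominator 1 − (1+r)^(−24) = 0.177333181.
P = 43.7719 / 0.177333181 ≈ 246.83.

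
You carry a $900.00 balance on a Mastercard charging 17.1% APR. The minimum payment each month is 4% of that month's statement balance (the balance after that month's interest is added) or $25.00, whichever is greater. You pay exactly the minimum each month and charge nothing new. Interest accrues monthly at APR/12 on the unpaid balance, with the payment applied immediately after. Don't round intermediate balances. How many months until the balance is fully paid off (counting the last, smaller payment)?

Monthly rate r = 17.1%/12 = 1.425% = 0.01425.
While 4% of the post-interest balance exceeds $25.00, each month B ← (B·(1+r))·(1 − 0.04), i.e. B shrinks by the factor (1+r)·0.96 = 0.97368.
This holds for months 1–15. Entering month 16 the balance is $603.23; 4% of the post-interest balance is now below $25.00, so the flat $25.00 minimum applies from here.
From month 16 a fixed $25.00 at rate r clears $603.23 in 30 more payments. Total: 15 + 30 = 45 months.

45 months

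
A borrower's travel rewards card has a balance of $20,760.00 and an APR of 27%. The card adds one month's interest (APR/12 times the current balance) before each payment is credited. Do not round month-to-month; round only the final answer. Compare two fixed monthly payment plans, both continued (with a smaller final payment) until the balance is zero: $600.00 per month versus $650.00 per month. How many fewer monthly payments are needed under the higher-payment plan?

11 fewer payments

Monthly rate r = 27%/12 = 2.25% = 0.0225.
At $600.00/mo: n = ⌈−ln(1 − rB₀/P)/ln(1+r)⌉ = 68 payments (last $447.33); total interest = total paid − $20,760.00 = $19,887.33.
At $650.00/mo: 57 payments (last $642.72); total interest $16,282.72.
Payments saved = 68 − 57 = 11.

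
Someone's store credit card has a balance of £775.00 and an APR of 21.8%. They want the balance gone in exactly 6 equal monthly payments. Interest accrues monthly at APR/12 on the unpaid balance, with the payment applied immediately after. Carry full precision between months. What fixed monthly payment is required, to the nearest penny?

£137.50

Monthly rate r = 21.8%/12 = 1.81667% = 0.0181667.
Level-payment amortization: P = B₀·r / (1 − (1+r)^(−n)) = 775.00·0.0181667 / (1 − 1.01817^(−6)).
Denominator 1 − (1+r)^(−6) = 0.102391924.
P = 14.0792 / 0.102391924 ≈ 137.50.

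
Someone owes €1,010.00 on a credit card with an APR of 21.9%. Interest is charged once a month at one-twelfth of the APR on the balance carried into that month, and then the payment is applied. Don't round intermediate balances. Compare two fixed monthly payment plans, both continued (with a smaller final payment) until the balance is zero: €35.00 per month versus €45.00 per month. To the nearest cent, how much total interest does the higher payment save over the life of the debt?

Monthly rate r = 21.9%/12 = 1.825% = 0.01825.
At €35.00/mo: n = ⌈−ln(1 − rB₀/P)/ln(1+r)⌉ = 42 payments (last €12.46); total interest = total paid − €1,010.00 = €437.46.
At €45.00/mo: 30 payments (last €6.26); total interest €301.26.
Interest saved = €437.46 − €301.26 = €136.20.

€136.20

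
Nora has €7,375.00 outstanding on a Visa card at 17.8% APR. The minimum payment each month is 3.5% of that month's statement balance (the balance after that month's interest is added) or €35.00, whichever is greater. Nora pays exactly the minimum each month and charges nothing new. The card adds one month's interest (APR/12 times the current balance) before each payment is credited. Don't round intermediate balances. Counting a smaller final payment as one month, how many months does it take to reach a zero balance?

134 months

Monthly rate r = 17.8%/12 = 1.48333% = 0.0148333.
While 3.5% of the post-interest balance exceeds €35.00, each month B ← (B·(1+r))·(1 − 0.035), i.e. B shrinks by the factor (1+r)·0.965 = 0.97931.
This holds for months 1–97. Entering month 98 the balance is €970.96; 3.5% of the post-interest balance is now below €35.00, so the flat €35.00 minimum applies from here.
From month 98 a fixed €35.00 at rate r clears €970.96 in 37 more payments. Total: 97 + 37 = 134 months.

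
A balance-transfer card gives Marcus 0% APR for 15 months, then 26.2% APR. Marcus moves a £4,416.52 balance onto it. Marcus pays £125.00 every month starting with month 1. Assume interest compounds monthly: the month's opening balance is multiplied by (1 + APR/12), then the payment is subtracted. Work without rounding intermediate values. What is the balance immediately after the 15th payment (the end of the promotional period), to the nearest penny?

£2,541.52

Promo months 1–15 at r₀ = 0%/12 = 0; months 16+ at r₁ = 26.2%/12 = 0.0218333.
After month 15 (no interest yet): B = £4,416.52 − 15·£125.00 = £2,541.52.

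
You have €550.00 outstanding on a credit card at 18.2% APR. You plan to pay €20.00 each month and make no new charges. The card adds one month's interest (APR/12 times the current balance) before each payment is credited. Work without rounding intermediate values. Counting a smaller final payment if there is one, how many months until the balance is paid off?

36 months

Monthly rate r = 18.2%/12 = 1.51667% = 0.0151667.
Recurrence: B ← B·(1+r) − €20.00.
Month 1: interest €8.34; balance after payment €538.34.
Month 2: interest €8.16; balance after payment €526.51.
Closed form: n = −ln(1 − rB₀/P)/ln(1+r) = −ln(0.58292)/ln(1.01517) ≈ 35.855, so the balance reaches zero during payment 36.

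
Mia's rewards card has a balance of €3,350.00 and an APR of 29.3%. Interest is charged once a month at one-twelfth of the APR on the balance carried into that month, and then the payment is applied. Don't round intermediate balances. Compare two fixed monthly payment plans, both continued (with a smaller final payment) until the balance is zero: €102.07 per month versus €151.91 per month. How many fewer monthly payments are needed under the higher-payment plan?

Monthly rate r = 29.3%/12 = 2.44167% = 0.0244167.
At €102.07/mo: n = ⌈−ln(1 − rB₀/P)/ln(1+r)⌉ = 68 payments (last €0.20); total interest = total paid − €3,350.00 = €3,488.89.
At €151.91/mo: 33 payments (last €7.75); total interest €1,518.87.
Payments saved = 68 − 33 = 35.

35 fewer payments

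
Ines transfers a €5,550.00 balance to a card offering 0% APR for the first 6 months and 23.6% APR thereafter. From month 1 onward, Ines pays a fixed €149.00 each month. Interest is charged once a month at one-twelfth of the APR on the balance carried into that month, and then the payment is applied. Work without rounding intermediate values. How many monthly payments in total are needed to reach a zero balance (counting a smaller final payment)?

Promo months 1–6 at r₀ = 0%/12 = 0; months 7+ at r₁ = 23.6%/12 = 0.0196667.
After month 6 (no interest yet): B = €5,550.00 − 6·€149.00 = €4,656.00.
Then at r₁ with €149.00/mo: n₂ = −ln(1 − r₁·B/P)/ln(1+r₁) ≈ 48.95 → 49 more payments.

55 payments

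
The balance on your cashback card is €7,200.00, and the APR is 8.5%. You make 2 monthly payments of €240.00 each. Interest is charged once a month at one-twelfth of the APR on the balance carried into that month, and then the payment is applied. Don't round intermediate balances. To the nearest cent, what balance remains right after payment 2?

Monthly rate r = 8.5%/12 = 0.708333% = 0.00708333.
Each month: B ← B·(1+r) − €240.00.
Month 1: interest €51.00; balance after payment €7,011.00.
Month 2: interest €49.66; balance after payment €6,820.66.

€6,820.66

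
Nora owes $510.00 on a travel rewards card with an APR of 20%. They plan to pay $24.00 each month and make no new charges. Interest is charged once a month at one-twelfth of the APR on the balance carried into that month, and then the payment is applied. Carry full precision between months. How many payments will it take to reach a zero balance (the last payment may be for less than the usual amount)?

27 payments

Monthly rate r = 20%/12 = 1.66667% = 0.0166667.
Recurrence: B ← B·(1+r) − $24.00.
Month 1: interest $8.50; balance after payment $494.50.
Month 2: interest $8.24; balance after payment $478.74.
Closed form: n = −ln(1 − rB₀/P)/ln(1+r) = −ln(0.64583)/ln(1.01667) ≈ 26.451, so the balance reaches zero during payment 27.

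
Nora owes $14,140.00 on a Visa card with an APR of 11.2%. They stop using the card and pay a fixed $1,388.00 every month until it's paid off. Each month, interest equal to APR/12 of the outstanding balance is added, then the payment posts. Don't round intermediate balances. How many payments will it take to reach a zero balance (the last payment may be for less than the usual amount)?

11 months

Monthly rate r = 11.2%/12 = 0.933333% = 0.00933333.
Recurrence: B ← B·(1+r) − $1,388.00.
Month 1: interest $131.97; balance after payment $12,883.97.
Month 2: interest $120.25; balance after payment $11,616.22.
Closed form: n = −ln(1 − rB₀/P)/ln(1+r) = −ln(0.90492)/ln(1.00933) ≈ 10.755, so the balance reaches zero during payment 11.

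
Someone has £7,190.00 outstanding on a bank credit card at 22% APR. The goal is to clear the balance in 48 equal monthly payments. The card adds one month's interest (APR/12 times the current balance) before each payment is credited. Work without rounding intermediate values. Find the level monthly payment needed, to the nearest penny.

£226.53

Monthly rate r = 22%/12 = 1.83333% = 0.0183333.
Level-payment amortization: P = B₀·r / (1 − (1+r)^(−n)) = 7190.00·0.0183333 / (1 − 1.01833^(−48)).
Denominator 1 − (1+r)^(−48) = 0.581898306.
P = 131.817 / 0.581898306 ≈ 226.53.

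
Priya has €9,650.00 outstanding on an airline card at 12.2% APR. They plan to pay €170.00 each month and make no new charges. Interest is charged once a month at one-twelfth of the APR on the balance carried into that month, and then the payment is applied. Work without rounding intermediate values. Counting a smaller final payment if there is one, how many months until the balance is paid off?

86 months

Monthly rate r = 12.2%/12 = 1.01667% = 0.0101667.
Recurrence: B ← B·(1+r) − €170.00.
Month 1: interest €98.11; balance after payment €9,578.11.
Month 2: interest €97.38; balance after payment €9,505.49.
Closed form: n = −ln(1 − rB₀/P)/ln(1+r) = −ln(0.42289)/ln(1.01017) ≈ 85.083, so the balance reaches zero during payment 86.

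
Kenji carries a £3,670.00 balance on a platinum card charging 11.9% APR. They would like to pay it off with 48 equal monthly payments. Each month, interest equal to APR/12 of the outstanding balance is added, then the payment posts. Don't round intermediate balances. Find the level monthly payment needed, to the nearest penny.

£96.47

Monthly rate r = 11.9%/12 = 0.991667% = 0.00991667.
Level-payment amortization: P = B₀·r / (1 − (1+r)^(−n)) = 3670.00·0.00991667 / (1 − 1.00992^(−48)).
Denominator 1 − (1+r)^(−48) = 0.377278146.
P = 36.3942 / 0.377278146 ≈ 96.47.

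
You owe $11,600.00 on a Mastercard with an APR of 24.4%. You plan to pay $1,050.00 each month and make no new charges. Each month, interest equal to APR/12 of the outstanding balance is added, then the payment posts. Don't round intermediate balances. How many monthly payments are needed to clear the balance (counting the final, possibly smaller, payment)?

Monthly rate r = 24.4%/12 = 2.03333% = 0.0203333.
Recurrence: B ← B·(1+r) − $1,050.00.
Month 1: interest $235.87; balance after payment $10,785.87.
Month 2: interest $219.31; balance after payment $9,955.18.
Closed form: n = −ln(1 − rB₀/P)/ln(1+r) = −ln(0.77537)/ln(1.02033) ≈ 12.639, so the balance reaches zero during payment 13.

13 payments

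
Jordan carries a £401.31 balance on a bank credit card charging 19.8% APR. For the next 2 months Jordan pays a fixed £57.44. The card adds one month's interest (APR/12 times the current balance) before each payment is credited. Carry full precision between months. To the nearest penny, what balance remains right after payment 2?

£298.83

Monthly rate r = 19.8%/12 = 1.65% = 0.0165.
Each month: B ← B·(1+r) − £57.44.
Month 1: interest £6.62; balance after payment £350.49.
Month 2: interest £5.78; balance after payment £298.83.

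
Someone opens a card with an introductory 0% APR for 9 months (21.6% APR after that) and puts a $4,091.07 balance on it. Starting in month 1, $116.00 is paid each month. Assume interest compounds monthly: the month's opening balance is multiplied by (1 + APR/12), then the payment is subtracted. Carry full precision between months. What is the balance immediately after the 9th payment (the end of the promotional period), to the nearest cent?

$3,047.07

Promo months 1–9 at r₀ = 0%/12 = 0; months 10+ at r₁ = 21.6%/12 = 0.018.
After month 9 (no interest yet): B = $4,091.07 − 9·$116.00 = $3,047.07.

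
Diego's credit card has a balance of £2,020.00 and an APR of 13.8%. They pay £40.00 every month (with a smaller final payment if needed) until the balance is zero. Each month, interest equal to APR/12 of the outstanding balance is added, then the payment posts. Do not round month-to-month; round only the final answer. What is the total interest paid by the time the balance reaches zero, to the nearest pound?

£1,021

Monthly rate r = 13.8%/12 = 1.15% = 0.0115.
Payoff takes n = ⌈−ln(1 − rB₀/P)/ln(1+r)⌉ = ⌈76.024⌉ = 77 payments; the last is £0.97.
Total paid = 76·£40.00 + £0.97 = £3,040.97.
Total interest = total paid − principal = £3,040.97 − £2,020.00 = £1,020.97.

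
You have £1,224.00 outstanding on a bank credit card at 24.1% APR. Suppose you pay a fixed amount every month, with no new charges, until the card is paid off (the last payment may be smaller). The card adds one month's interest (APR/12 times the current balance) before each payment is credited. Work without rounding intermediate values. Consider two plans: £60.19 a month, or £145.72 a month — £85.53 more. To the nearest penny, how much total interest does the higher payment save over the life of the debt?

Monthly rate r = 24.1%/12 = 2.00833% = 0.0200833.
At £60.19/mo: n = ⌈−ln(1 − rB₀/P)/ln(1+r)⌉ = 27 payments (last £24.19); total interest = total paid − £1,224.00 = £365.13.
At £145.72/mo: 10 payments (last £42.79); total interest £130.27.
Interest saved = £365.13 − £130.27 = £234.86.

£234.86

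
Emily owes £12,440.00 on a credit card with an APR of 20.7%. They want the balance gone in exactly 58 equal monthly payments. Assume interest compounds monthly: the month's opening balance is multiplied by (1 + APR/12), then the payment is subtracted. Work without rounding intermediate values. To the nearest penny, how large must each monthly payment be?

Monthly rate r = 20.7%/12 = 1.725% = 0.01725.
Level-payment amortization: P = B₀·r / (1 − (1+r)^(−n)) = 12440.00·0.01725 / (1 − 1.01725^(−58)).
Denominator 1 − (1+r)^(−58) = 0.629154097.
P = 214.59 / 0.629154097 ≈ 341.08.

£341.08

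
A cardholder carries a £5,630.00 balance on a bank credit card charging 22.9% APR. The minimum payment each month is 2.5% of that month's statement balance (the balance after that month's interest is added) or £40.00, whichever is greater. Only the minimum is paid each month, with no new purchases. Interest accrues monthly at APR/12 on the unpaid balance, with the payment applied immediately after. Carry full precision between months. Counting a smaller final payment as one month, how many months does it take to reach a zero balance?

273 months

Monthly rate r = 22.9%/12 = 1.90833% = 0.0190833.
While 2.5% of the post-interest balance exceeds £40.00, each month B ← (B·(1+r))·(1 − 0.025), i.e. B shrinks by the factor (1+r)·0.975 = 0.99361.
This holds for months 1–200. Entering month 201 the balance is £1,560.89; 2.5% of the post-interest balance is now below £40.00, so the flat £40.00 minimum applies from here.
From month 201 a fixed £40.00 at rate r clears £1,560.89 in 73 more payments. Total: 200 + 73 = 273 months.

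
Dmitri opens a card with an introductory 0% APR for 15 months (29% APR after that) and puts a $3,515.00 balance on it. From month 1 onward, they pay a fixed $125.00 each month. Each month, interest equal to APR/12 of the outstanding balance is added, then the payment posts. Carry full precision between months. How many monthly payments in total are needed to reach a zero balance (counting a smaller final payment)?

31 payments

Promo months 1–15 at r₀ = 0%/12 = 0; months 16+ at r₁ = 29%/12 = 0.0241667.
After month 15 (no interest yet): B = $3,515.00 − 15·$125.00 = $1,640.00.
Then at r₁ with $125.00/mo: n₂ = −ln(1 − r₁·B/P)/ln(1+r₁) ≈ 15.97 → 16 more payments.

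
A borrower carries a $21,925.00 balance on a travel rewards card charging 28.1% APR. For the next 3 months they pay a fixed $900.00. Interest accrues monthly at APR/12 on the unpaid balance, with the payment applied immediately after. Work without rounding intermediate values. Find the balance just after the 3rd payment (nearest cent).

$20,737.86

Monthly rate r = 28.1%/12 = 2.34167% = 0.0234167.
Each month: B ← B·(1+r) − $900.00.
Month 1: interest $513.41; balance after payment $21,538.41.
Month 2: interest $504.36; balance after payment $21,142.77.
Month 3: interest $495.09; balance after payment $20,737.86.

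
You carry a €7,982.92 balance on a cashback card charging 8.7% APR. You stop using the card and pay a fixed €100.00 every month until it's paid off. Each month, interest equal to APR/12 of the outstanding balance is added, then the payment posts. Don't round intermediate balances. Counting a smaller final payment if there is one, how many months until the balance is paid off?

120 months

Monthly rate r = 8.7%/12 = 0.725% = 0.00725.
Recurrence: B ← B·(1+r) − €100.00.
Month 1: interest €57.88; balance after payment €7,940.80.
Month 2: interest €57.57; balance after payment €7,898.37.
Closed form: n = −ln(1 − rB₀/P)/ln(1+r) = −ln(0.42124)/ln(1.00725) ≈ 119.681, so the balance reaches zero during payment 120.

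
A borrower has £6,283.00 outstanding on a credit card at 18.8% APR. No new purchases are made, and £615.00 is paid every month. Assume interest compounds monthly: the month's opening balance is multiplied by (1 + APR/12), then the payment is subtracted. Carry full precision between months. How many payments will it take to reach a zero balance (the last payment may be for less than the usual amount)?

12 months

Monthly rate r = 18.8%/12 = 1.56667% = 0.0156667.
Recurrence: B ← B·(1+r) − £615.00.
Month 1: interest £98.43; balance after payment £5,766.43.
Month 2: interest £90.34; balance after payment £5,241.77.
Closed form: n = −ln(1 − rB₀/P)/ln(1+r) = −ln(0.83995)/ln(1.01567) ≈ 11.220, so the balance reaches zero during payment 12.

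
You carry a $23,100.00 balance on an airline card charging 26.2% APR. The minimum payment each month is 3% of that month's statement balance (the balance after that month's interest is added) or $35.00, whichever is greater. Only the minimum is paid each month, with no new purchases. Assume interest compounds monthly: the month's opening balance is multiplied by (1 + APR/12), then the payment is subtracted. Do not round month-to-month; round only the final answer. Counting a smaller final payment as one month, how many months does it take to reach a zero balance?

398 months

Monthly rate r = 26.2%/12 = 2.18333% = 0.0218333.
While 3% of the post-interest balance exceeds $35.00, each month B ← (B·(1+r))·(1 − 0.03), i.e. B shrinks by the factor (1+r)·0.97 = 0.99118.
This holds for months 1–340. Entering month 341 the balance is $1,135.60; 3% of the post-interest balance is now below $35.00, so the flat $35.00 minimum applies from here.
From month 341 a fixed $35.00 at rate r clears $1,135.60 in 58 more payments. Total: 340 + 58 = 398 months.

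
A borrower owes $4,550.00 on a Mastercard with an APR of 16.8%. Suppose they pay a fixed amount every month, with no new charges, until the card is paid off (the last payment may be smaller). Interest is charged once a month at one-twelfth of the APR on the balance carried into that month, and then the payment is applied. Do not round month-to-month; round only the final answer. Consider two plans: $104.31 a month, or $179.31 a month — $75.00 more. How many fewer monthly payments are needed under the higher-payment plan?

36 fewer payments

Monthly rate r = 16.8%/12 = 1.4% = 0.014.
At $104.31/mo: n = ⌈−ln(1 − rB₀/P)/ln(1+r)⌉ = 68 payments (last $89.06); total interest = total paid − $4,550.00 = $2,527.83.
At $179.31/mo: 32 payments (last $102.24); total interest $1,110.85.
Payments saved = 68 − 32 = 36.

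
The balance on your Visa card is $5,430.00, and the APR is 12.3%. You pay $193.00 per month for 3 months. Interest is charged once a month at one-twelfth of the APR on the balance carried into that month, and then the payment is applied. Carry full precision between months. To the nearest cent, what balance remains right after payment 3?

Monthly rate r = 12.3%/12 = 1.025% = 0.01025.
Each month: B ← B·(1+r) − $193.00.
Month 1: interest $55.66; balance after payment $5,292.66.
Month 2: interest $54.25; balance after payment $5,153.91.
Month 3: interest $52.83; balance after payment $5,013.73.

$5,013.73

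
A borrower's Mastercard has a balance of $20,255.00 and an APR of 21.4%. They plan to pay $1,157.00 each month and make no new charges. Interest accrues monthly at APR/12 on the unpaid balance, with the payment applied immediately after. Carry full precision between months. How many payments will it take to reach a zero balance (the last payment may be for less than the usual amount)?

Monthly rate r = 21.4%/12 = 1.78333% = 0.0178333.
Recurrence: B ← B·(1+r) − $1,157.00.
Month 1: interest $361.21; balance after payment $19,459.21.
Month 2: interest $347.02; balance after payment $18,649.24.
Closed form: n = −ln(1 − rB₀/P)/ln(1+r) = −ln(0.6878)/ln(1.01783) ≈ 21.173, so the balance reaches zero during payment 22.

22 months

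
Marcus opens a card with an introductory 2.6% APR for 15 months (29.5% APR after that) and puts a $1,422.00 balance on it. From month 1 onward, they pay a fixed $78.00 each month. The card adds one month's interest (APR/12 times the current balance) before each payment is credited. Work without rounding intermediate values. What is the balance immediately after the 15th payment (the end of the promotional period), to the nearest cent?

Promo months 1–15 at r₀ = 2.6%/12 = 0.00216667; months 16+ at r₁ = 29.5%/12 = 0.0245833.
After month 15: iterate B ← B·(1+r₀) − $78.00 for 15 months → $281.01.

$281.01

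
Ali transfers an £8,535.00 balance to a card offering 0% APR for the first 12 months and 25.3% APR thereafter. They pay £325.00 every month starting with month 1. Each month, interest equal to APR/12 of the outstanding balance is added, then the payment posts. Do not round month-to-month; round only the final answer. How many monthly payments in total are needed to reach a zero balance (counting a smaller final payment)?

30 months

Promo months 1–12 at r₀ = 0%/12 = 0; months 13+ at r₁ = 25.3%/12 = 0.0210833.
After month 12 (no interest yet): B = £8,535.00 − 12·£325.00 = £4,635.00.
Then at r₁ with £325.00/mo: n₂ = −ln(1 − r₁·B/P)/ln(1+r₁) ≈ 17.14 → 18 more payments.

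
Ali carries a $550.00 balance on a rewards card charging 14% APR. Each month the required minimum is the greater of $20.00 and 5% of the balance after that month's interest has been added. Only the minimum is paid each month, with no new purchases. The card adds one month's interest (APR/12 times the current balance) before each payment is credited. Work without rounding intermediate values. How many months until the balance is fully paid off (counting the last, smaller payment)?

Monthly rate r = 14%/12 = 1.16667% = 0.0116667.
While 5% of the post-interest balance exceeds $20.00, each month B ← (B·(1+r))·(1 − 0.05), i.e. B shrinks by the factor (1+r)·0.95 = 0.96108.
This holds for months 1–9. Entering month 10 the balance is $384.78; 5% of the post-interest balance is now below $20.00, so the flat $20.00 minimum applies from here.
From month 10 a fixed $20.00 at rate r clears $384.78 in 22 more payments. Total: 9 + 22 = 31 months.

31 months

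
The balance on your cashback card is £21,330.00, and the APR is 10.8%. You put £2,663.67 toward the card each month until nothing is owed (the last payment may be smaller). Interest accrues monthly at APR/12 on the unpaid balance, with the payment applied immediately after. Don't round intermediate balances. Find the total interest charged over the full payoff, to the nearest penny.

Monthly rate r = 10.8%/12 = 0.9% = 0.009.
Payoff takes n = ⌈−ln(1 − rB₀/P)/ln(1+r)⌉ = ⌈8.348⌉ = 9 payments; the last is £930.49.
Total paid = 8·£2,663.67 + £930.49 = £22,239.85.
Total interest = total paid − principal = £22,239.85 − £21,330.00 = £909.85.

£909.85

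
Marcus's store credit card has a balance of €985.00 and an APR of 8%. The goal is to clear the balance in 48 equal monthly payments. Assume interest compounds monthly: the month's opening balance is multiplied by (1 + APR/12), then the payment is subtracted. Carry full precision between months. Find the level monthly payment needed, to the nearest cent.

€24.05

Monthly rate r = 8%/12 = 0.666667% = 0.00666667.
Level-payment amortization: P = B₀·r / (1 − (1+r)^(−n)) = 985.00·0.00666667 / (1 − 1.00667^(−48)).
Denominator 1 − (1+r)^(−48) = 0.27307942.
P = 6.56667 / 0.27307942 ≈ 24.05.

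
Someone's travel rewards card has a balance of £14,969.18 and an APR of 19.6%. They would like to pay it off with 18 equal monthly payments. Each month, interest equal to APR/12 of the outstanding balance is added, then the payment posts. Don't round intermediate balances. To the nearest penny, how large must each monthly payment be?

Monthly rate r = 19.6%/12 = 1.63333% = 0.0163333.
Level-payment amortization: P = B₀·r / (1 − (1+r)^(−n)) = 14969.18·0.0163333 / (1 − 1.01633^(−18)).
Denominator 1 − (1+r)^(−18) = 0.252951245.
P = 244.497 / 0.252951245 ≈ 966.58.

£966.58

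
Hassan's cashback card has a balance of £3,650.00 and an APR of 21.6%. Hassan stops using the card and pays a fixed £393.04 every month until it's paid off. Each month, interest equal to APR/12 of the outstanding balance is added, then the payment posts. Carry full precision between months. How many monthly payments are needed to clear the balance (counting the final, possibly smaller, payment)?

11 months

Monthly rate r = 21.6%/12 = 1.8% = 0.018.
Recurrence: B ← B·(1+r) − £393.04.
Month 1: interest £65.70; balance after payment £3,322.66.
Month 2: interest £59.81; balance after payment £2,989.43.
Closed form: n = −ln(1 − rB₀/P)/ln(1+r) = −ln(0.83284)/ln(1.018) ≈ 10.253, so the balance reaches zero during payment 11.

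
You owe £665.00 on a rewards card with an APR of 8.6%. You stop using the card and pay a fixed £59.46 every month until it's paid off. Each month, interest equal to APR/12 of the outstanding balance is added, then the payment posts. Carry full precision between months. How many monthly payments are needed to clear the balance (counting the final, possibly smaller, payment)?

Monthly rate r = 8.6%/12 = 0.716667% = 0.00716667.
Recurrence: B ← B·(1+r) − £59.46.
Month 1: interest £4.77; balance after payment £610.31.
Month 2: interest £4.37; balance after payment £555.22.
Closed form: n = −ln(1 − rB₀/P)/ln(1+r) = −ln(0.91985)/ln(1.00717) ≈ 11.699, so the balance reaches zero during payment 12.

12 months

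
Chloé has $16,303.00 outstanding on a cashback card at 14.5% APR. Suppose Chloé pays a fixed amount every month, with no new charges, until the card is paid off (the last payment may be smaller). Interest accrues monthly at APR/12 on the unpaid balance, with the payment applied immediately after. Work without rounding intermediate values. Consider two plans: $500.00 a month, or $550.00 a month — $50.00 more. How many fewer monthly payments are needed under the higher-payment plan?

Monthly rate r = 14.5%/12 = 1.20833% = 0.0120833.
At $500.00/mo: n = ⌈−ln(1 − rB₀/P)/ln(1+r)⌉ = 42 payments (last $350.73); total interest = total paid − $16,303.00 = $4,547.73.
At $550.00/mo: 37 payments (last $505.88); total interest $4,002.88.
Payments saved = 42 − 37 = 5.

5 fewer payments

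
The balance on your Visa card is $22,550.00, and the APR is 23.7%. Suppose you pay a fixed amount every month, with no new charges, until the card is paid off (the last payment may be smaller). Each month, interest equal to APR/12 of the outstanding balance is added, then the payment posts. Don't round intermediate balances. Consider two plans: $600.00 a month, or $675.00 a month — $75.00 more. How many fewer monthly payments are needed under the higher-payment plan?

14 fewer payments

Monthly rate r = 23.7%/12 = 1.975% = 0.01975.
At $600.00/mo: n = ⌈−ln(1 − rB₀/P)/ln(1+r)⌉ = 70 payments (last $196.98); total interest = total paid − $22,550.00 = $19,046.98.
At $675.00/mo: 56 payments (last $88.70); total interest $14,663.70.
Payments saved = 70 − 56 = 14.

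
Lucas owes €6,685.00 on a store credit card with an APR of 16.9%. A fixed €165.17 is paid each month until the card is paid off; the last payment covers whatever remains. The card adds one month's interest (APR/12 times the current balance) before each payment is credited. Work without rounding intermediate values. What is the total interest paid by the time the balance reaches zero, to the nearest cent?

Monthly rate r = 16.9%/12 = 1.40833% = 0.0140833.
Payoff takes n = ⌈−ln(1 − rB₀/P)/ln(1+r)⌉ = ⌈60.348⌉ = 61 payments; the last is €57.75.
Total paid = 60·€165.17 + €57.75 = €9,967.95.
Total interest = total paid − principal = €9,967.95 − €6,685.00 = €3,282.95.

€3,282.95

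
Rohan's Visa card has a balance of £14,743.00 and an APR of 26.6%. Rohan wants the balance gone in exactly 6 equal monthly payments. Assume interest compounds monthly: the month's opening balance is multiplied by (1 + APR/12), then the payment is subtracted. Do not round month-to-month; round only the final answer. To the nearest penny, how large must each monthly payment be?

£2,651.28

Monthly rate r = 26.6%/12 = 2.21667% = 0.0221667.
Level-payment amortization: P = B₀·r / (1 − (1+r)^(−n)) = 14743.00·0.0221667 / (1 − 1.02217^(−6)).
Denominator 1 − (1+r)^(−6) = 0.123262235.
P = 326.803 / 0.123262235 ≈ 2651.28.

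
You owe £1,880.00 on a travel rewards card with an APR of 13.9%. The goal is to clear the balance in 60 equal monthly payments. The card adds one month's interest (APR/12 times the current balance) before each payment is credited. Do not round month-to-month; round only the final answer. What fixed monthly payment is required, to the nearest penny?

£43.65

Monthly rate r = 13.9%/12 = 1.15833% = 0.0115833.
Level-payment amortization: P = B₀·r / (1 − (1+r)^(−n)) = 1880.00·0.0115833 / (1 − 1.01158^(−60)).
Denominator 1 − (1+r)^(−60) = 0.498928066.
P = 21.7767 / 0.498928066 ≈ 43.65.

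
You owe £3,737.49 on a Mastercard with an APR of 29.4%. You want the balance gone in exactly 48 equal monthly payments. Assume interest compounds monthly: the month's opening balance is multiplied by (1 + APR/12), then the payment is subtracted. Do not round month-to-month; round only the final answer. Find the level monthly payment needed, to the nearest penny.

Monthly rate r = 29.4%/12 = 2.45% = 0.0245.
Level-payment amortization: P = B₀·r / (1 − (1+r)^(−n)) = 3737.49·0.0245 / (1 − 1.0245^(−48)).
Denominator 1 − (1+r)^(−48) = 0.687085428.
P = 91.5685 / 0.687085428 ≈ 133.27.

£133.27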